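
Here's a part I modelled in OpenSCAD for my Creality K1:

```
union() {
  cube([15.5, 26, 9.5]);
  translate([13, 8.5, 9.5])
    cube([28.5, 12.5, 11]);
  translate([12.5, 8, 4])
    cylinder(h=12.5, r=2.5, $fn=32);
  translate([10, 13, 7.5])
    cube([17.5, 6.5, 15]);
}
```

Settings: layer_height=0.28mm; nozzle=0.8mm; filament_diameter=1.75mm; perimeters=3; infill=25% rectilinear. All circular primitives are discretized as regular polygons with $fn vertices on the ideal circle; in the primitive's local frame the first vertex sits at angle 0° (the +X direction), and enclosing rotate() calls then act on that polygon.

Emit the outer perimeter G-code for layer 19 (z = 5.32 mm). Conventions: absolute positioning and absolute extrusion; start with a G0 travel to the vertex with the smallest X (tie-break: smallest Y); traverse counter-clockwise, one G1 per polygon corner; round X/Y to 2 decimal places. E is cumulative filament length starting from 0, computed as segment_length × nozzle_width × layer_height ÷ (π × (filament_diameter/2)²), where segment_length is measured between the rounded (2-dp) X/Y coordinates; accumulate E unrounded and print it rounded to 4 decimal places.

G0 X0.00 Y0.00 Z5.32
G1 X15.50 Y0.00 E1.4435
G1 X15.50 Y26.00 E3.8648
G1 X0.00 Y26.00 E5.3083
G1 X0.00 Y0.00 E7.7297

At z = 5.32 mm: the cube is present — its section is the full 15.5×26 rectangle; the cube at (13, 8.5) is not intersected at this z (z outside [9.5, 20.5]); the r=2.5 cylinder at (12.5, 8) gives a regular 32-gon of circumradius 2.5 (constant along its height); the cube at (10, 13) is absent (z outside [7.5, 22.5]); Merging all regions: the r=2.5 cylinder at (12.5, 8) lies entirely inside the 15.5×26 cube, so the union is just the 15.5×26 cube — 1 connected region. The outline is a single polygon with 4 vertices. Extrusion per mm of travel: 0.8 × 0.28 / (π × 0.875²) = 0.093128. Accumulating E over each segment gives final E = 7.7297.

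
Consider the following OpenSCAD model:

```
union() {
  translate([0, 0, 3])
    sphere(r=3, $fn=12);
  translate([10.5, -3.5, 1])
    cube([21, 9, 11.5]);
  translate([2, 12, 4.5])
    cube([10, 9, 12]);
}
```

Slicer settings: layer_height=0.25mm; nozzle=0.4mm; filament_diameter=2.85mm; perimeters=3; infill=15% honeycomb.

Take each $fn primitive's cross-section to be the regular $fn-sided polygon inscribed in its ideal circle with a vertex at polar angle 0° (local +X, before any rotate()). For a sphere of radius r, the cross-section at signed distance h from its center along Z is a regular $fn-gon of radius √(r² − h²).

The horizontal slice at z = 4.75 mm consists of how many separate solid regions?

3

At z = 4.75 mm: the r=3 sphere slices to a regular 12-gon of circumradius 2.437 (√(r²−h²) with h=1.75 from center); the cube at (10.5, -3.5) (footprint 21×9) is included at this height; the cube at (2, 12) (footprint 10×9) is included at this height; Taking the union: the 3 present regions are separate (no shared area or edge), so areas and boundary lengths simply add and each stays a separate island — 3 connected regions. The result has 3 disconnected regions.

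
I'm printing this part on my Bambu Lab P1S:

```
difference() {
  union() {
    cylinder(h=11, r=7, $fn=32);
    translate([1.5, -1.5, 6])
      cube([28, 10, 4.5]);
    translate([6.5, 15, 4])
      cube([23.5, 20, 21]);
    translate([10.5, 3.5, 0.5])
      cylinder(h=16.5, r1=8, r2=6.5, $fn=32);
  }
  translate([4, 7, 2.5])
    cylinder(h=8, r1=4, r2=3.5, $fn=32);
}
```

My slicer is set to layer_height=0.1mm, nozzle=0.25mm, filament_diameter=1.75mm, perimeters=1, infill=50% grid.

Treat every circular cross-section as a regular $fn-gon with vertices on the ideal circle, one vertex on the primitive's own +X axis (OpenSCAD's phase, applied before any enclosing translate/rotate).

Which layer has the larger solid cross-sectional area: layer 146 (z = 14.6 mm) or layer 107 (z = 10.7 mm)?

layer 107 (z = 10.7 mm)

Layer 146 (z = 14.6): the cylinder does not reach this height (z outside [0, 11]); the cube at (1.5, -1.5) is absent (z outside [6, 10.5]); the 23.5×20 cube at (6.5, 15) contributes its full rectangle (area 470.00 mm²); the cone at (10.5, 3.5) contributes a regular 32-gon of circumradius 6.718 (interpolated between r1=8 and r2=6.5 at t=0.855) (area = (32/2)·6.718²·sin(360°/32) = 140.88 mm²); Merging all regions: the 2 present regions are separate (no shared area or edge), so areas and boundary lengths simply add and each stays a separate island — area = 610.88 mm²; the cone at (4, 7) is absent (z outside [2.5, 10.5]); Subtracting the remaining from the first: none of the subtracted shapes is present at this height, so that combined region is unchanged — area = 610.88 mm². So its area = 610.88 mm². Layer 107 (z = 10.7): the r=7 cylinder gives a regular 32-gon of circumradius 7 (constant along its height) (area = (32/2)·7.000²·sin(360°/32) = 152.95 mm²); the cube at (1.5, -1.5) does not reach this height (z outside [6, 10.5]); the cube at (6.5, 15) (footprint 23.5×20) is included at this height (area 470.00 mm²); the cone at (10.5, 3.5) (r1=8→r2=6.5) has section circumradius 7.073 here — a regular 32-gon (area = (32/2)·7.073²·sin(360°/32) = 156.15 mm²); Taking the union: the regions partially overlap — summed areas 779.10 mm² minus the doubly-counted overlap 17.39 mm² gives 761.70 mm² — area = 761.70 mm²; the cone at (4, 7) is not intersected at this z (z outside [2.5, 10.5]); Subtracting the remaining from the first: none of the subtracted shapes is present at this height, so that combined region is unchanged — area = 761.70 mm². So its area = 761.70 mm². Layer 107 is larger (761.70 vs 610.88 mm²).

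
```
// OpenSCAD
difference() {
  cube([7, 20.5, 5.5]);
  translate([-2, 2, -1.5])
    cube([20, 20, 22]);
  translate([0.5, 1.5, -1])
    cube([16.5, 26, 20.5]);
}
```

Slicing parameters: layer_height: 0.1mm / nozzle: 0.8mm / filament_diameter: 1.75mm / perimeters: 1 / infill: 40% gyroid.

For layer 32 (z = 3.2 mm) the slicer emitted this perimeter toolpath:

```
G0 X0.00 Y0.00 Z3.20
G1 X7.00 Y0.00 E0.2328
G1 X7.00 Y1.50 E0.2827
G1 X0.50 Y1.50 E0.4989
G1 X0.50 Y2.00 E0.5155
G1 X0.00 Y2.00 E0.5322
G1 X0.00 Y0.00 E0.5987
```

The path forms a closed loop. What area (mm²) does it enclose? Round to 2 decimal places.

10.75 mm²

Apply the shoelace formula to the sequence of (X, Y) vertices; enclosed area = 10.75 mm².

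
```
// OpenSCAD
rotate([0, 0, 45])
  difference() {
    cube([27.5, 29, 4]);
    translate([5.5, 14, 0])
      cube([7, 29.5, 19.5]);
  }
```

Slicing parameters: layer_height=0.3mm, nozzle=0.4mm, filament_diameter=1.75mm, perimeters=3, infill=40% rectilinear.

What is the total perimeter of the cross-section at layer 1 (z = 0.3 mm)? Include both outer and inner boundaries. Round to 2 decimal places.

At z = 0.3 mm: the cube (footprint 27.5×29) is included at this height (perimeter 113.00 mm); the 7×29.5 cube at (5.5, 14) contributes its full rectangle (perimeter 73.00 mm); Taking the first minus the rest: starting from the 27.5×29 cube, the 7×29.5 cube at (5.5, 14) partially overlaps it — only the 105.00 mm² overlap (of its 206.50 mm²) is removed, clipping the outline — boundary = 143.00 mm; (rotated 45° about Z; rotation is an isometry so areas/perimeters/island counts are preserved). Overall, the cross-section is a single solid region. Total boundary length (outer) = 143.00 mm.

143.00 mm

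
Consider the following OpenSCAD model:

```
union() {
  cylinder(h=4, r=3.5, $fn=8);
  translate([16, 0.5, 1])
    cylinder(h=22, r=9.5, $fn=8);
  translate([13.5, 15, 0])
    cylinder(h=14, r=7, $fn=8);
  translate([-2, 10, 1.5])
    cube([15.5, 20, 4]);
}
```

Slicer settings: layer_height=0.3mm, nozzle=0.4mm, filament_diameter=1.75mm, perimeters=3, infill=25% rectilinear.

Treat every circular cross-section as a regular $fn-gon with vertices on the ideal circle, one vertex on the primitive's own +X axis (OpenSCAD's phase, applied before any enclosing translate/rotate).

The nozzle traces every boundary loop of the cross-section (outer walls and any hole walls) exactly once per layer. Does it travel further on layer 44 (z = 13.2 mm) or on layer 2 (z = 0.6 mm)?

Layer 44 (z = 13.2): the cylinder does not reach this height (z outside [0, 4]); the r=9.5 cylinder at (16, 0.5) gives a regular 8-gon of circumradius 9.5 (constant along its height) (perimeter = 2·8·9.500·sin(180°/8) = 58.17 mm); the cylinder at (13.5, 15): section is a regular 8-gon, circumradius r=7 (perimeter = 2·8·7.000·sin(180°/8) = 42.86 mm); the cube at (-2, 10) is absent (z outside [1.5, 5.5]); Merging all regions: the regions partially overlap (shared area 3.53 mm²), so the edge portions inside another operand are dropped and the merged outline is re-measured after clipping — boundary = 90.58 mm. So its perimeter = 90.58 mm. Layer 2 (z = 0.6): the r=3.5 cylinder gives a regular 8-gon of circumradius 3.5 (constant along its height) (perimeter = 2·8·3.500·sin(180°/8) = 21.43 mm); the cylinder at (16, 0.5) is not intersected at this z (z outside [1, 23]); the r=7 cylinder at (13.5, 15) contributes a regular 8-gon of circumradius 7 (perimeter = 2·8·7.000·sin(180°/8) = 42.86 mm); the cube at (-2, 10) is absent (z outside [1.5, 5.5]); Taking the union: the 2 present regions are separate (no shared area or edge), so areas and boundary lengths simply add and each stays a separate island — boundary = 64.29 mm. So its perimeter = 64.29 mm. Layer 44 is larger (90.58 vs 64.29 mm).

layer 44 (z = 13.2 mm)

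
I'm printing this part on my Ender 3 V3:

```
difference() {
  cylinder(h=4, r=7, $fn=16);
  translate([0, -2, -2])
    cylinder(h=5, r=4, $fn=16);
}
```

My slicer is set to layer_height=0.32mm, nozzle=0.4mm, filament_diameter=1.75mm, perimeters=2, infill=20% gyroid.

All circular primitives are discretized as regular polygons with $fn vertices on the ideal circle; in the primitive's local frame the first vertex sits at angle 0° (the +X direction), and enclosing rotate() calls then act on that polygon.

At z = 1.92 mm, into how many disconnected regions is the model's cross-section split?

At z = 1.92 mm: the cylinder: section is a regular 16-gon, circumradius r=7; the cylinder at (0, -2): section is a regular 16-gon, circumradius r=4; After the difference (first − rest): starting from the r=7 cylinder, the r=4 cylinder at (0, -2) lies wholly inside it (removes its full 48.98 mm² and its 24.97 mm outline becomes a hole wall) — 1 connected region with 1 hole. The result has 1 disconnected region.

1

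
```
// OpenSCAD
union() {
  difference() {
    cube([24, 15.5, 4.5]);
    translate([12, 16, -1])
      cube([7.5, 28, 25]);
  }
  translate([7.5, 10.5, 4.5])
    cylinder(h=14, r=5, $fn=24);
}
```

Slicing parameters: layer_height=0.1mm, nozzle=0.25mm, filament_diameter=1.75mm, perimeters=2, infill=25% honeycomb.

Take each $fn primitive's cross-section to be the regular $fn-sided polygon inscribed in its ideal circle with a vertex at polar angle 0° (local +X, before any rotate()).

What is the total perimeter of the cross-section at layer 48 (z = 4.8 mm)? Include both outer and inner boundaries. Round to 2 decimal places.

31.33 mm

At z = 4.8 mm: the cube is absent (z outside [0, 4.5]); the cube at (12, 16) (footprint 7.5×28) is included at this height (perimeter 71.00 mm); Taking the first minus the rest: the first operand is absent here, so nothing remains; the r=5 cylinder at (7.5, 10.5) contributes a regular 24-gon of circumradius 5 (perimeter = 2·24·5.000·sin(180°/24) = 31.33 mm); Merging all regions: only the r=5 cylinder at (7.5, 10.5) is present, so the union is just that shape — boundary = 31.33 mm. Overall, the cross-section is a single solid region. Total boundary length (outer) = 31.33 mm.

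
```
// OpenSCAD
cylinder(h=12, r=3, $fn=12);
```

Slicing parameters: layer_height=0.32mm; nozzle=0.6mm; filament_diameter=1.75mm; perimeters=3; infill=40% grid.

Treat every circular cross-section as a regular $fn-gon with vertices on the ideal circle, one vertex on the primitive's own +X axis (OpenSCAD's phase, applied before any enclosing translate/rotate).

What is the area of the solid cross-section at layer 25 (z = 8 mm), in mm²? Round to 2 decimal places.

27.00 mm²

At z = 8 mm: the r=3 cylinder contributes a regular 12-gon of circumradius 3 (area = (12/2)·3.000²·sin(360°/12) = 27.00 mm²). Overall, the cross-section is a single solid region. Net area = 27.00 mm².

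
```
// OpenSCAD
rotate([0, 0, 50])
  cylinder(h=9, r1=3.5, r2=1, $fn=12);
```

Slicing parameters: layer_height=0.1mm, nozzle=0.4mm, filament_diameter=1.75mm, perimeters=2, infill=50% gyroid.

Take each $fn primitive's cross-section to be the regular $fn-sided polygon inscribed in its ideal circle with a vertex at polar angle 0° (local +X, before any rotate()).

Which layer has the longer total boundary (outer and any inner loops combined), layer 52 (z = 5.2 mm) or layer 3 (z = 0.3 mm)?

layer 3 (z = 0.3 mm)

Layer 52 (z = 5.2): the cone contributes a regular 12-gon of circumradius 2.056 (interpolated between r1=3.5 and r2=1 at t=0.578) (perimeter = 2·12·2.056·sin(180°/12) = 12.77 mm); (rotated 50° about Z; rotation is an isometry so areas/perimeters/island counts are preserved). So its perimeter = 12.77 mm. Layer 3 (z = 0.3): the cone (r1=3.5→r2=1) has section circumradius 3.417 here — a regular 12-gon (perimeter = 2·12·3.417·sin(180°/12) = 21.22 mm); (whole slice rotated 50° about Z — lengths, areas and connectivity unchanged). So its perimeter = 21.22 mm. Layer 3 is larger (21.22 vs 12.77 mm).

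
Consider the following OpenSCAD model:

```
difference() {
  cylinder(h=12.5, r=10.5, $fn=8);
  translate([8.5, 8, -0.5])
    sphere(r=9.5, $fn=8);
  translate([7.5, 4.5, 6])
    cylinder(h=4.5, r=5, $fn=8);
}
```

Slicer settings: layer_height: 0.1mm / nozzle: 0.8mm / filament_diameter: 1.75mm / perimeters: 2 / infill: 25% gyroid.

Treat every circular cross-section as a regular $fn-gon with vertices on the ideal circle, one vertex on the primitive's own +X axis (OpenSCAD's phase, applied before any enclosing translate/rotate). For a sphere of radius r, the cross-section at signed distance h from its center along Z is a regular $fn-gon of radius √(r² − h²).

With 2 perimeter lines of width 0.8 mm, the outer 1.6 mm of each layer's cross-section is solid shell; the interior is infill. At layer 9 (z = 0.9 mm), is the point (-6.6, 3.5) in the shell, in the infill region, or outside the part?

At z = 0.9 mm: the r=10.5 cylinder gives a regular 8-gon of circumradius 10.5 (constant along its height); the r=9.5 sphere at (8.5, 8) slices to a regular 8-gon of circumradius 9.396 (√(r²−h²) with h=1.4 from center); the cylinder at (7.5, 4.5) does not reach this height (z outside [6, 10.5]); Taking the first minus the rest: starting from the r=10.5 cylinder, the r=9.5 sphere at (8.5, 8) partially overlaps it — only the 75.22 mm² overlap (of its 249.72 mm²) is removed, clipping the outline — 1 connected region. Overall, the cross-section is a single solid region. The nearest boundary edge runs (-10.50, 0.00)→(-7.42, 7.42); distance from the point to it = 2.26 mm. The point is inside the cross-section and 2.26 mm from the nearest boundary — more than the 1.6 mm shell width (2 × 0.8), so it's in the infill interior.

infill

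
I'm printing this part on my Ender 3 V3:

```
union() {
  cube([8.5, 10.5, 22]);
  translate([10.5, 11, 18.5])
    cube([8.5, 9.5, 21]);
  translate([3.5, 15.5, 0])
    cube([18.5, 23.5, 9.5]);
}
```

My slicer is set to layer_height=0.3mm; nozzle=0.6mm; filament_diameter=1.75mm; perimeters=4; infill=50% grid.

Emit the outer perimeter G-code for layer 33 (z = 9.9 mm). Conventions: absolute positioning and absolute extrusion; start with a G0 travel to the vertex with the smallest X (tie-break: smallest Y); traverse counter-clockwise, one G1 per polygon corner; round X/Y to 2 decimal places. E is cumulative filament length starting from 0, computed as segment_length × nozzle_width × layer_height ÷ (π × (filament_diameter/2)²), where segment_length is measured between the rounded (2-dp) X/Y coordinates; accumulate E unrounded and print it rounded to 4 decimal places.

G0 X0.00 Y0.00 Z9.90
G1 X8.50 Y0.00 E0.6361
G1 X8.50 Y10.50 E1.4219
G1 X0.00 Y10.50 E2.0580
G1 X0.00 Y0.00 E2.8437

At z = 9.9 mm: the cube (footprint 8.5×10.5) is included at this height; the cube at (10.5, 11) does not reach this height (z outside [18.5, 39.5]); the cube at (3.5, 15.5) is not intersected at this z (z outside [0, 9.5]); Taking the union: only the 8.5×10.5 cube is present, so the union is just that shape — 1 connected region. The outline is a single polygon with 4 vertices. Extrusion per mm of travel: 0.6 × 0.3 / (π × 0.875²) = 0.074835. Accumulating E over each segment gives final E = 2.8437.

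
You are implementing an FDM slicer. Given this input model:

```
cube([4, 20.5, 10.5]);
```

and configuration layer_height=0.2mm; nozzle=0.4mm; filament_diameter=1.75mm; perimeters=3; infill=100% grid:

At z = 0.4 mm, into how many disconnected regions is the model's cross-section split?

1

At z = 0.4 mm: the cube is present — its section is the full 4×20.5 rectangle. The result has 1 disconnected region.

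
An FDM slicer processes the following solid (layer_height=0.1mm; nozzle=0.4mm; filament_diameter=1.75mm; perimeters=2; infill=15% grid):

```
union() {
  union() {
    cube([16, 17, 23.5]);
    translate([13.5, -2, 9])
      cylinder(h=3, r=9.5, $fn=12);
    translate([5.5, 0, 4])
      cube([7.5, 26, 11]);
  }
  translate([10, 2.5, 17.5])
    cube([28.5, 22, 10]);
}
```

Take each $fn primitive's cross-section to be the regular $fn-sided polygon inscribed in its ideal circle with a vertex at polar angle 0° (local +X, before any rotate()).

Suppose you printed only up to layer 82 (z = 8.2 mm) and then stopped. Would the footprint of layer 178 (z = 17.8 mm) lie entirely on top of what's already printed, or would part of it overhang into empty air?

part overhangs

Compare the two slices. At z = 8.2: the cube (footprint 16×17) is included at this height (area 272.00 mm²); the cylinder at (13.5, -2) is not intersected at this z (z outside [9, 12]); the cube at (5.5, 0) (footprint 7.5×26) is included at this height (area 195.00 mm²); Combining (union): the regions partially overlap — summed areas 467.00 mm² minus the doubly-counted overlap 127.50 mm² gives 339.50 mm² — area = 339.50 mm²; the cube at (10, 2.5) is absent (z outside [17.5, 27.5]); Combining (union): only the result so far is present, so the union is just that shape — area = 339.50 mm². At z = 17.8: the cube (footprint 16×17) is included at this height (area 272.00 mm²); the cylinder at (13.5, -2) is not intersected at this z (z outside [9, 12]); the cube at (5.5, 0) is not intersected at this z (z outside [4, 15]); Combining (union): only the 16×17 cube is present, so the union is just that shape — area = 272.00 mm²; the cube at (10, 2.5) (footprint 28.5×22) is included at this height (area 627.00 mm²); Merging all regions: the regions partially overlap — summed areas 899.00 mm² minus the doubly-counted overlap 87.00 mm² gives 812.00 mm² — area = 812.00 mm². Checking containment: at z = 17.8 the cross-section extends beyond the z = 8.2 cross-section by about 517.50 mm².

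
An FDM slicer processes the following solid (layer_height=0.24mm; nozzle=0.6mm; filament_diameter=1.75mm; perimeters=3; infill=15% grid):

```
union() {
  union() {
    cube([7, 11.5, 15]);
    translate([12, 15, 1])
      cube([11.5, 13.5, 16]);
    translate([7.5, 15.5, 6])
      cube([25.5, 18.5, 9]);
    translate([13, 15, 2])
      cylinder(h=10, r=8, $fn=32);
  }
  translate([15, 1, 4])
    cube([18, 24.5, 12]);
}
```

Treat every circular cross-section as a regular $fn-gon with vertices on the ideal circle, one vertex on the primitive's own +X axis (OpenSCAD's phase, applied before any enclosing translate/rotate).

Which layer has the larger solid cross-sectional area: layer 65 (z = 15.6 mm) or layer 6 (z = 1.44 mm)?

Layer 65 (z = 15.6): the cube is not intersected at this z (z outside [0, 15]); the cube at (12, 15) is present — its section is the full 11.5×13.5 rectangle (area 155.25 mm²); the cube at (7.5, 15.5) does not reach this height (z outside [6, 15]); the cylinder at (13, 15) is not intersected at this z (z outside [2, 12]); Taking the union: only the 11.5×13.5 cube at (12, 15) is present, so the union is just that shape — area = 155.25 mm²; the cube at (15, 1) is present — its section is the full 18×24.5 rectangle (area 441.00 mm²); Combining (union): the regions partially overlap — summed areas 596.25 mm² minus the doubly-counted overlap 89.25 mm² gives 507.00 mm² — area = 507.00 mm². So its area = 507.00 mm². Layer 6 (z = 1.44): the cube (footprint 7×11.5) is included at this height (area 80.50 mm²); the cube at (12, 15) is present — its section is the full 11.5×13.5 rectangle (area 155.25 mm²); the cube at (7.5, 15.5) is not intersected at this z (z outside [6, 15]); the cylinder at (13, 15) is not intersected at this z (z outside [2, 12]); Taking the union: the 2 present regions are separate (no shared area or edge), so areas and boundary lengths simply add and each stays a separate island — area = 235.75 mm²; the cube at (15, 1) is absent (z outside [4, 16]); Taking the union: only the result so far is present, so the union is just that shape — area = 235.75 mm². So its area = 235.75 mm². Layer 65 is larger (507.00 vs 235.75 mm²).

layer 65 (z = 15.6 mm)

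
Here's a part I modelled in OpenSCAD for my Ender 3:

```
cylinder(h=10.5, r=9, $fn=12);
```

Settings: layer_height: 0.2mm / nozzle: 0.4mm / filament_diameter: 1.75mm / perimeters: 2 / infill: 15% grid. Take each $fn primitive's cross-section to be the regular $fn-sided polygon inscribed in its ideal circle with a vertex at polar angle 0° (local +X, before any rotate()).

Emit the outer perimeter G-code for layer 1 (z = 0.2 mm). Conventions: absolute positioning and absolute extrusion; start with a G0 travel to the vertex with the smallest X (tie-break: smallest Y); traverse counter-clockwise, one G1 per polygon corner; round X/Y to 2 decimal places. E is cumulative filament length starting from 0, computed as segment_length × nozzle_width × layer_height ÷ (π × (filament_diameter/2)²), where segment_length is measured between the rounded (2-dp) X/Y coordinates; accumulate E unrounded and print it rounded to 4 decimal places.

At z = 0.2 mm: the r=9 cylinder gives a regular 12-gon of circumradius 9 (constant along its height). The outline is a single polygon with 12 vertices. Extrusion per mm of travel: 0.4 × 0.2 / (π × 0.875²) = 0.033260. Accumulating E over each segment gives final E = 1.8589.

G0 X-9.00 Y0.00 Z0.20
G1 X-7.79 Y-4.50 E0.1550
G1 X-4.50 Y-7.79 E0.3097
G1 X0.00 Y-9.00 E0.4647
G1 X4.50 Y-7.79 E0.6197
G1 X7.79 Y-4.50 E0.7745
G1 X9.00 Y0.00 E0.9295
G1 X7.79 Y4.50 E1.0844
G1 X4.50 Y7.79 E1.2392
G1 X0.00 Y9.00 E1.3942
G1 X-4.50 Y7.79 E1.5492
G1 X-7.79 Y4.50 E1.7039
G1 X-9.00 Y0.00 E1.8589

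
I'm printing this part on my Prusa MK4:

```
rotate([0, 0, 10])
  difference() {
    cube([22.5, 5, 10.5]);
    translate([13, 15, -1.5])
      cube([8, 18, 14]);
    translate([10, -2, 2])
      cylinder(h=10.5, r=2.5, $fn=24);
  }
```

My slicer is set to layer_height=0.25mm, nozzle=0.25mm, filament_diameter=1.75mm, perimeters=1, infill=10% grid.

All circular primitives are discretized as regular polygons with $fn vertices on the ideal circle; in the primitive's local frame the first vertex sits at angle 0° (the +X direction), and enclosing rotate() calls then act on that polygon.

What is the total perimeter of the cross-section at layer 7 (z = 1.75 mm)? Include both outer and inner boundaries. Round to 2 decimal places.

55.00 mm

At z = 1.75 mm: the 22.5×5 cube contributes its full rectangle (perimeter 55.00 mm); the cube at (13, 15) (footprint 8×18) is included at this height (perimeter 52.00 mm); the cylinder at (10, -2) is absent (z outside [2, 12.5]); After the difference (first − rest): starting from the 22.5×5 cube, the 8×18 cube at (13, 15) misses the remaining region (no effect) — boundary = 55.00 mm; (whole slice rotated 10° about Z — lengths, areas and connectivity unchanged). Overall, the cross-section is a single solid region. Total boundary length (outer) = 55.00 mm.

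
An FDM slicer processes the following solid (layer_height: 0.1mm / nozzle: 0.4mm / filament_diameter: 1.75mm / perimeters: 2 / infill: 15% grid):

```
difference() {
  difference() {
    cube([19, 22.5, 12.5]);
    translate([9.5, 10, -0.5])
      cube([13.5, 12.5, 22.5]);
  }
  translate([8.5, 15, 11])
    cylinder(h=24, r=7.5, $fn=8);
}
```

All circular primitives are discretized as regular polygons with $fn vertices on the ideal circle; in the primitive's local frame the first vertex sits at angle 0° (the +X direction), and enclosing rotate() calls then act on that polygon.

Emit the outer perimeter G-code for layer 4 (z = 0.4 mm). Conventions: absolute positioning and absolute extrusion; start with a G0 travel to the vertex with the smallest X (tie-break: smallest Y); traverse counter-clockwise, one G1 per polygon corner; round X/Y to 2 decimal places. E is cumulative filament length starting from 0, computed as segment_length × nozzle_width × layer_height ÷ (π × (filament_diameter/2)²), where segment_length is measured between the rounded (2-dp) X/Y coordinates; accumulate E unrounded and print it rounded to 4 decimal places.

At z = 0.4 mm: the cube is present — its section is the full 19×22.5 rectangle; the cube at (9.5, 10) is present — its section is the full 13.5×12.5 rectangle; After the difference (first − rest): starting from the 19×22.5 cube, the 13.5×12.5 cube at (9.5, 10) partially overlaps it — only the 118.75 mm² overlap (of its 168.75 mm²) is removed, clipping the outline — 1 connected region; the cylinder at (8.5, 15) does not reach this height (z outside [11, 35]); After the difference (first − rest): none of the subtracted shapes is present at this height, so the result so far is unchanged — 1 connected region. The outline is a single polygon with 6 vertices. Extrusion per mm of travel: 0.4 × 0.1 / (π × 0.875²) = 0.016630. Accumulating E over each segment gives final E = 1.3803.

G0 X0.00 Y0.00 Z0.40
G1 X19.00 Y0.00 E0.3160
G1 X19.00 Y10.00 E0.4823
G1 X9.50 Y10.00 E0.6403
G1 X9.50 Y22.50 E0.8481
G1 X0.00 Y22.50 E1.0061
G1 X0.00 Y0.00 E1.3803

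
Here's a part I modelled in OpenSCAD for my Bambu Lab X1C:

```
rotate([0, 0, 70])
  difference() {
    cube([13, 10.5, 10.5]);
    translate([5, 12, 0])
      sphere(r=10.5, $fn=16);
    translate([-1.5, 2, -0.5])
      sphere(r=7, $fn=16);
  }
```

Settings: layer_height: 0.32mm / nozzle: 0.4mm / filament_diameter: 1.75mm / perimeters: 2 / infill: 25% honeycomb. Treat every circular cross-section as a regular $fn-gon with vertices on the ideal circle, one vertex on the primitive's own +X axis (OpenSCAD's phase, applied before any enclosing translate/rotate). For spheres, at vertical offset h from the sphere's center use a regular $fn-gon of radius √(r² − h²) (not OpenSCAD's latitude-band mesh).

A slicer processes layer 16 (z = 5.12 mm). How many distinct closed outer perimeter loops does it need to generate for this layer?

1

At z = 5.12 mm: the 13×10.5 cube contributes its full rectangle; the sphere at (5, 12): section is a regular 16-gon, circumradius = √(r²−h²) = √(10.5²−5.12²) = 9.167; the r=7 sphere at (-1.5, 2) contributes a regular 16-gon of circumradius √(7²−5.62²) = 4.173; Taking the first minus the rest: starting from the 13×10.5 cube, the r=10.5 sphere at (5, 12) partially overlaps it — only the 84.61 mm² overlap (of its 257.27 mm²) is removed, clipping the outline; the r=7 sphere at (-1.5, 2) partially overlaps it — only the 9.43 mm² overlap (of its 53.32 mm²) is removed, clipping the outline — 1 connected region; (rotated 70° about Z; rotation is an isometry so areas/perimeters/island counts are preserved). The result has 1 disconnected region.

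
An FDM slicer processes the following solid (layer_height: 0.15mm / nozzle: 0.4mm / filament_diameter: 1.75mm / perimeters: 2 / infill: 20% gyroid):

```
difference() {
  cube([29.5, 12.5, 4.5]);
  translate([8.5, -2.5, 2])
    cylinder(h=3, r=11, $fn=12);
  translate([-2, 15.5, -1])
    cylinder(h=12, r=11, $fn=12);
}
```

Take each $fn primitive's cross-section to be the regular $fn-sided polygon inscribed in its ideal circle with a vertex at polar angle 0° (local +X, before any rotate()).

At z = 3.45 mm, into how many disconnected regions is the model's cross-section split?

2

At z = 3.45 mm: the 29.5×12.5 cube contributes its full rectangle; the cylinder at (8.5, -2.5): section is a regular 12-gon, circumradius r=11; the r=11 cylinder at (-2, 15.5) contributes a regular 12-gon of circumradius 11; Taking the first minus the rest: starting from the 29.5×12.5 cube, the r=11 cylinder at (8.5, -2.5) partially overlaps it — only the 123.36 mm² overlap (of its 363.00 mm²) is removed, clipping the outline; the r=11 cylinder at (-2, 15.5) partially overlaps it — only the 40.98 mm² overlap (of its 363.00 mm²) is removed, clipping the outline — 2 connected regions. The result has 2 disconnected regions.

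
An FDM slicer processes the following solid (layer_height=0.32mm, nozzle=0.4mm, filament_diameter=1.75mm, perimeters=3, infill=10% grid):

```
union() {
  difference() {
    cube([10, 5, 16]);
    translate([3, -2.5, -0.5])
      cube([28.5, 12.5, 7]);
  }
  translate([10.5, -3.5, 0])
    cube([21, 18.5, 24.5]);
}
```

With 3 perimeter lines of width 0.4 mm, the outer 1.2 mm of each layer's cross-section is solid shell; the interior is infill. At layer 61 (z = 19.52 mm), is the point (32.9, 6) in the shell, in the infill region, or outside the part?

At z = 19.52 mm: the cube is absent (z outside [0, 16]); the cube at (3, -2.5) does not reach this height (z outside [-0.5, 6.5]); Subtracting the remaining from the first: the first operand is absent here, so nothing remains; the cube at (10.5, -3.5) (footprint 21×18.5) is included at this height; Combining (union): only the 21×18.5 cube at (10.5, -3.5) is present, so the union is just that shape — 1 connected region. Overall, the cross-section is a single solid region. The nearest boundary edge runs (31.50, -3.50)→(31.50, 15.00); distance from the point to it = 1.40 mm. The point is not inside any of the regions above, so it lies outside the cross-section (1.40 mm from the nearest boundary).

outside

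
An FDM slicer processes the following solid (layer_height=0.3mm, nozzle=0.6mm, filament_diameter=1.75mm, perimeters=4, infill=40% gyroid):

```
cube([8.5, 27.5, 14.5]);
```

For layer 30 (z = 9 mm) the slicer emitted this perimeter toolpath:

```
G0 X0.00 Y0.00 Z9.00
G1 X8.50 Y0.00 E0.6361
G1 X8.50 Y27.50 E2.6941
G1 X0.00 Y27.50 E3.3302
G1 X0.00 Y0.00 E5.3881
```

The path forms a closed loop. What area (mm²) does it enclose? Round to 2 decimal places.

Apply the shoelace formula to the sequence of (X, Y) vertices; enclosed area = 233.75 mm².

233.75 mm²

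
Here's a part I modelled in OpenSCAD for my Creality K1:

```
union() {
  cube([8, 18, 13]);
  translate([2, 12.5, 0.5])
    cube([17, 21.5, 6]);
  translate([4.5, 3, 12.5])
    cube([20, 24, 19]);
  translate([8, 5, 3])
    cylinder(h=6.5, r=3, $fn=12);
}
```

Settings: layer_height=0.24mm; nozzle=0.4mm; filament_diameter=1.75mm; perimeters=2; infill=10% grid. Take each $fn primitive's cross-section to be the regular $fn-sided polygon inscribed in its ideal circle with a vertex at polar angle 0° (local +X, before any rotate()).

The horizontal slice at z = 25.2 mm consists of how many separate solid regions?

1

At z = 25.2 mm: the cube is absent (z outside [0, 13]); the cube at (2, 12.5) is absent (z outside [0.5, 6.5]); the 20×24 cube at (4.5, 3) contributes its full rectangle; the cylinder at (8, 5) does not reach this height (z outside [3, 9.5]); Combining (union): only the 20×24 cube at (4.5, 3) is present, so the union is just that shape — 1 connected region. The result has 1 disconnected region.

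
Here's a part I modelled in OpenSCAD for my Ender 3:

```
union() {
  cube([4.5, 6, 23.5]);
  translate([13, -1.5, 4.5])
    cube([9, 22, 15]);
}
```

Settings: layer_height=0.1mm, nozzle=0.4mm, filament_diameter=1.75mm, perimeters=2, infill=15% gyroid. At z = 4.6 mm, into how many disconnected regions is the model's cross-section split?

2

At z = 4.6 mm: the 4.5×6 cube contributes its full rectangle; the cube at (13, -1.5) (footprint 9×22) is included at this height; Combining (union): the 2 present regions are separate (no shared area or edge), so areas and boundary lengths simply add and each stays a separate island — 2 connected regions. The result has 2 disconnected regions.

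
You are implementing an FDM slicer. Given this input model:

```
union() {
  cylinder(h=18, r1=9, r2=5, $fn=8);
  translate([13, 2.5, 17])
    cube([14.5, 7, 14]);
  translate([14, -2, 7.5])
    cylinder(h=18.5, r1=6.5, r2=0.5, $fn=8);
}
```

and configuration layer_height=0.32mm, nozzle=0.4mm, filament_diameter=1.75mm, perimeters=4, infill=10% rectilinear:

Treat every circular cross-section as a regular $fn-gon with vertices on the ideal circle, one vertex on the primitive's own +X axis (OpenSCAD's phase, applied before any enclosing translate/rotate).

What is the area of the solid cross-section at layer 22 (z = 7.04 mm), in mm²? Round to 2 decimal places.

156.38 mm²

At z = 7.04 mm: the cone contributes a regular 8-gon of circumradius 7.436 (interpolated between r1=9 and r2=5 at t=0.391) (area = (8/2)·7.436²·sin(360°/8) = 156.38 mm²); the cube at (13, 2.5) is absent (z outside [17, 31]); the cone at (14, -2) does not reach this height (z outside [7.5, 26]); Merging all regions: only the cone is present, so the union is just that shape — area = 156.38 mm². Overall, the cross-section is a single solid region. Net area = 156.38 mm².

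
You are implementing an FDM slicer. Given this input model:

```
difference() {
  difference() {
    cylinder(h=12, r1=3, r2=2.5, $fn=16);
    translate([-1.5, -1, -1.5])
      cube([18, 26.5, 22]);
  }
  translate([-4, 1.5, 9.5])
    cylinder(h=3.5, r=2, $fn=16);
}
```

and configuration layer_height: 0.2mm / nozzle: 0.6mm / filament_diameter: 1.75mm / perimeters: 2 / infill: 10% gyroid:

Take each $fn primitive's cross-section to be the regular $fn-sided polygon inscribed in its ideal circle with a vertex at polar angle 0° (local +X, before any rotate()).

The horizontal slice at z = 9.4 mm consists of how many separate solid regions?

1

At z = 9.4 mm: the cone: at t=0.783 of its height the radius interpolates to r₁+(r₂−r₁)t = 2.608, giving a regular 16-gon of that circumradius; the cube at (-1.5, -1) is present — its section is the full 18×26.5 rectangle; After the difference (first − rest): starting from the cone, the 18×26.5 cube at (-1.5, -1) partially overlaps it — only the 12.85 mm² overlap (of its 477.00 mm²) is removed, clipping the outline — 1 connected region; the cylinder at (-4, 1.5) is absent (z outside [9.5, 13]); Taking the first minus the rest: none of the subtracted shapes is present at this height, so the result so far is unchanged — 1 connected region. The result has 1 disconnected region.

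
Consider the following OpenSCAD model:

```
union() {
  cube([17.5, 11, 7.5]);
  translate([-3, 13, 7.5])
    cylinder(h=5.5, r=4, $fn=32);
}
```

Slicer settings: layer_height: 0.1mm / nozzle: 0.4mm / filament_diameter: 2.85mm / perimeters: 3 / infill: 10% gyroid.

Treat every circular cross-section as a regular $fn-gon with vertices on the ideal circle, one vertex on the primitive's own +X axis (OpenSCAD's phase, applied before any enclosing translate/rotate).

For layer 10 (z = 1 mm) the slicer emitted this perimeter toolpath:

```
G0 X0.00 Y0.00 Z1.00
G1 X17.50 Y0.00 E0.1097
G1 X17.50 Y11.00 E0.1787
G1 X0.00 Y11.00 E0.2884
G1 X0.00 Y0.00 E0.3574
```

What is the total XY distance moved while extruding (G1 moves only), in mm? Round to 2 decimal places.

Sum the Euclidean lengths of each G1 segment: total = 57.00 mm.

57.00 mm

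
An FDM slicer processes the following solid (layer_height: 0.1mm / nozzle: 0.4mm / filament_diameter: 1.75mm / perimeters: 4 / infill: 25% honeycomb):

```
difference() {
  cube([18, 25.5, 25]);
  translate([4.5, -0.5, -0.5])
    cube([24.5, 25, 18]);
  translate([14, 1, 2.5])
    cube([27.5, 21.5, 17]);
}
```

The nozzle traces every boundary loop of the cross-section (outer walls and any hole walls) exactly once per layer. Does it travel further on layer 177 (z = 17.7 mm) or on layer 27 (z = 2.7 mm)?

Layer 177 (z = 17.7): the cube (footprint 18×25.5) is included at this height (perimeter 87.00 mm); the cube at (4.5, -0.5) is not intersected at this z (z outside [-0.5, 17.5]); the cube at (14, 1) (footprint 27.5×21.5) is included at this height (perimeter 98.00 mm); Taking the first minus the rest: starting from the 18×25.5 cube, the 27.5×21.5 cube at (14, 1) partially overlaps it — only the 86.00 mm² overlap (of its 591.25 mm²) is removed, clipping the outline — boundary = 95.00 mm. So its perimeter = 95.00 mm. Layer 27 (z = 2.7): the cube (footprint 18×25.5) is included at this height (perimeter 87.00 mm); the cube at (4.5, -0.5) is present — its section is the full 24.5×25 rectangle (perimeter 99.00 mm); the cube at (14, 1) (footprint 27.5×21.5) is included at this height (perimeter 98.00 mm); After the difference (first − rest): starting from the 18×25.5 cube, the 24.5×25 cube at (4.5, -0.5) partially overlaps it — only the 330.75 mm² overlap (of its 612.50 mm²) is removed, clipping the outline; the 27.5×21.5 cube at (14, 1) misses the remaining region (no effect) — boundary = 87.00 mm. So its perimeter = 87.00 mm. Layer 177 is larger (95.00 vs 87.00 mm).

layer 177 (z = 17.7 mm)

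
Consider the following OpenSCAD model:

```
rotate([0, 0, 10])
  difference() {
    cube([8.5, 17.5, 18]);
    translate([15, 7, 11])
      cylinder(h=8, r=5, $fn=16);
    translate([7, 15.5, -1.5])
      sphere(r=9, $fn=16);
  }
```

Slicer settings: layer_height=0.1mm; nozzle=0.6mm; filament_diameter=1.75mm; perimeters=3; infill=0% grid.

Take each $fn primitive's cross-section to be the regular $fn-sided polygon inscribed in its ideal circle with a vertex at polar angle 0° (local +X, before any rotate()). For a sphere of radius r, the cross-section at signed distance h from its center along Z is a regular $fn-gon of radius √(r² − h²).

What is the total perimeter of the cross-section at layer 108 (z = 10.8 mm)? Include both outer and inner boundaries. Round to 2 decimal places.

At z = 10.8 mm: the 8.5×17.5 cube contributes its full rectangle (perimeter 52.00 mm); the cylinder at (15, 7) is absent (z outside [11, 19]); the sphere at (7, 15.5) does not reach this height (|z−center|=12.300 > r=9); After the difference (first − rest): none of the subtracted shapes is present at this height, so the 8.5×17.5 cube is unchanged — boundary = 52.00 mm; (whole slice rotated 10° about Z — lengths, areas and connectivity unchanged). Overall, the cross-section is a single solid region. Total boundary length (outer) = 52.00 mm.

52.00 mm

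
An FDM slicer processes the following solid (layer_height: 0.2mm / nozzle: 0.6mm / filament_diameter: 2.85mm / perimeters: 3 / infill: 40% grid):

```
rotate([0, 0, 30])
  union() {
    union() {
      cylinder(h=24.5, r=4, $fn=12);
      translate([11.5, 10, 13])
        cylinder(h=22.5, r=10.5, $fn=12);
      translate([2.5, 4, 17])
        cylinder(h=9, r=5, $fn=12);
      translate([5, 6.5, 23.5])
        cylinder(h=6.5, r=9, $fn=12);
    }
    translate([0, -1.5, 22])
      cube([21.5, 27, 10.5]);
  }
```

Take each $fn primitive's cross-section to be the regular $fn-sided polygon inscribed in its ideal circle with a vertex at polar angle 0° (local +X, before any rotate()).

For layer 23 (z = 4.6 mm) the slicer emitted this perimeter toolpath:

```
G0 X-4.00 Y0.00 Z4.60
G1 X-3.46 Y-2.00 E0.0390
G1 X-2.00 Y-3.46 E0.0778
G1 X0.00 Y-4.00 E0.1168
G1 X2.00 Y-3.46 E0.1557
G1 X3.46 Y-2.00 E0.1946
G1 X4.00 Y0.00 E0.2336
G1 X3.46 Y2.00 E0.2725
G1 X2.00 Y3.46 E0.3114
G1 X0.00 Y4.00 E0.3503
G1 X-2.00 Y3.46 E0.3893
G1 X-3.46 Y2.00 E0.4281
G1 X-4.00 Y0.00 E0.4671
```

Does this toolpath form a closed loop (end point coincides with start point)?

Start point (G0): (-4.00, 0.00). End point (last G1): the path returns to the start — closed.

yes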